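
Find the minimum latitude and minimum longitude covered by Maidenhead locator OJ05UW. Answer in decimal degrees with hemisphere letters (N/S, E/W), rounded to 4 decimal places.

5.9167° N, 101.6667° E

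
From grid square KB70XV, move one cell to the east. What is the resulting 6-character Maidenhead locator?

Longitude subsquare x = 23; +1 → 24, wraps to 0 = a, carry into square.
Longitude square 7; +1 → 8.
The latitude characters are unchanged.

KB80av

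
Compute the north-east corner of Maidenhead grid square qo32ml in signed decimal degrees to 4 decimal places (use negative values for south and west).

52.5000, 147.0833

Field Q=16, O=14: +16·20° lon, +14·10° lat → SW at lon 140°, lat 50°.
Square 3, 2: +3·2° lon, +2·1° lat → SW at lon 146°, lat 52°.
Subsquare m=12, l=11: +12·0.0833333° lon, +11·0.0416667° lat → SW at lon 147°, lat 52.4583°.
Cell spans 0.0833333° lon × 0.0416667° lat. NE corner is SW corner plus one full cell.
latitude 52.5000, longitude 147.0833.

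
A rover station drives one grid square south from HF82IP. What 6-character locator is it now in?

HF82io

Latitude subsquare p = 15; −1 → 14 = o.
The longitude characters are unchanged.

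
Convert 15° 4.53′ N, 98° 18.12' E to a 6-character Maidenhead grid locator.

NK95db

Add 180° to longitude and 90° to latitude: 278.3020, 105.0755.
Field: 278.3020/20 → 13 → N, 105.0755/10 → 10 → K; chars NK.
Square: 18.3020/2 → 9, 5.0755/1 → 5; chars 95.
Subsquare: 0.3020/0.0833333 → 3 → d, 0.0755/0.0416667 → 1 → b; chars db.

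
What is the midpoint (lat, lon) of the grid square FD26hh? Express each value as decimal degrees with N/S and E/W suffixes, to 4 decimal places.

53.6875° S, 75.3750° W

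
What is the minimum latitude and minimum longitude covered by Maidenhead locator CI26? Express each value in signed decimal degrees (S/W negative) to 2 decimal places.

-4.00, -136.00

Field C=2, I=8: +2·20° lon, +8·10° lat → SW at lon -140°, lat -10°.
Square 2, 6: +2·2° lon, +6·1° lat → SW at lon -136°, lat -4°.
latitude -4.00, longitude -136.00.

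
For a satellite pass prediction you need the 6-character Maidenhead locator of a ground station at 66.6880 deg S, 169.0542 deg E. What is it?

Offset from 180°W / 90°S: lon 349.0542°, lat 23.3120°.
Field: 349.0542/20 → 17 → R, 23.3120/10 → 2 → C; chars RC.
Square: 9.0542/2 → 4, 3.3120/1 → 3; chars 43.
Subsquare: 1.0542/0.0833333 → 12 → m, 0.3120/0.0416667 → 7 → h; chars mh.

RC43mh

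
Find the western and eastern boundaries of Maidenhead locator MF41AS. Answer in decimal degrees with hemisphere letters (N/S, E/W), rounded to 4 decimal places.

68.0000° E, 68.0833° E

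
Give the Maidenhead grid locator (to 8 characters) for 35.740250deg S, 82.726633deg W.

Offset from 180°W / 90°S: lon 97.27337°, lat 54.25975°.
Field: 97.27337/20 → 4 → E, 54.25975/10 → 5 → F; chars EF.
Square: 17.27337/2 → 8, 4.25975/1 → 4; chars 84.
Subsquare: 1.27337/0.0833333 → 15 → p, 0.25975/0.0416667 → 6 → g; chars pg.
Extended square: 0.02337/0.00833333 → 2, 0.00975/0.00416667 → 2; chars 22.

EF84pg22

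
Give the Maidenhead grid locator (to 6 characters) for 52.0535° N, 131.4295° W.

CO42gb

Add 180° to longitude and 90° to latitude: 48.5705, 142.0535.
Field: lon ⌊48.5705/20⌋ = 2 → C; lat ⌊142.0535/10⌋ = 14 → O.
Square: lon ⌊8.5705/2⌋ = 4; lat ⌊2.0535/1⌋ = 2.
Subsquare: lon ⌊0.5705/0.0833333⌋ = 6 → g; lat ⌊0.0535/0.0416667⌋ = 1 → b.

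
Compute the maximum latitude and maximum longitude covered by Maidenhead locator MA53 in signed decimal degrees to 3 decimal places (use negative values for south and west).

Field M=12, A=0: +12·20° lon, +0·10° lat → SW at lon 60°, lat -90°.
Square 5, 3: +5·2° lon, +3·1° lat → SW at lon 70°, lat -87°.
Cell spans 2° lon × 1° lat. NE corner is SW corner plus one full cell.
latitude -86.000, longitude 72.000.

-86.000, 72.000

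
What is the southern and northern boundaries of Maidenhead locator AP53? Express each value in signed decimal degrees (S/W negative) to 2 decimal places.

63.00, 64.00

Field A=0, P=15: +0·20° lon, +15·10° lat → SW at lon -180°, lat 60°.
Square 5, 3: +5·2° lon, +3·1° lat → SW at lon -170°, lat 63°.
Cell spans 2° lon × 1° lat.
south 63.00, north 64.00.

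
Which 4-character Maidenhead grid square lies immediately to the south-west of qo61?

QO50

Longitude square 6; −1 → 5.
Latitude square 1; −1 → 0.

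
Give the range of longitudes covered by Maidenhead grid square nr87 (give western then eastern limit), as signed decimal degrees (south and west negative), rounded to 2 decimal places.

Field N=13, R=17: +13·20° lon, +17·10° lat → SW at lon 80°, lat 80°.
Square 8, 7: +8·2° lon, +7·1° lat → SW at lon 96°, lat 87°.
Cell spans 2° lon × 1° lat.
west 96.00, east 98.00.

96.00, 98.00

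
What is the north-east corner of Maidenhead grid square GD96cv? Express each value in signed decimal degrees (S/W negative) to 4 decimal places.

Field G=6, D=3: +6·20° lon, +3·10° lat → SW at lon -60°, lat -60°.
Square 9, 6: +9·2° lon, +6·1° lat → SW at lon -42°, lat -54°.
Subsquare c=2, v=21: +2·0.0833333° lon, +21·0.0416667° lat → SW at lon -41.8333°, lat -53.125°.
Cell spans 0.0833333° lon × 0.0416667° lat. NE corner is SW corner plus one full cell.
latitude -53.0833, longitude -41.7500.

-53.0833, -41.7500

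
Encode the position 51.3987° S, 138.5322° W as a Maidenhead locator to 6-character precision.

Offset from 180°W / 90°S: lon 41.4678°, lat 38.6013°.
Field: 41.4678/20 → 2 → C, 38.6013/10 → 3 → D; chars CD.
Square: 1.4678/2 → 0, 8.6013/1 → 8; chars 08.
Subsquare: 1.4678/0.0833333 → 17 → r, 0.6013/0.0416667 → 14 → o; chars ro.

CD08ro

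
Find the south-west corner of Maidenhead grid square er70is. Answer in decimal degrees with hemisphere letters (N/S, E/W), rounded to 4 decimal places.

80.7500° N, 85.3333° W

Field E=4, R=17: +4·20° lon, +17·10° lat → SW at lon -100°, lat 80°.
Square 7, 0: +7·2° lon, +0·1° lat → SW at lon -86°, lat 80°.
Subsquare i=8, s=18: +8·0.0833333° lon, +18·0.0416667° lat → SW at lon -85.3333°, lat 80.75°.
latitude 80.7500° N, longitude 85.3333° W.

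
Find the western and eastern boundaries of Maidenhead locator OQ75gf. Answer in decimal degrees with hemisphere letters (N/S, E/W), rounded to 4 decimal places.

114.5000° E, 114.5833° E

Field O=14, Q=16: +14·20° lon, +16·10° lat → SW at lon 100°, lat 70°.
Square 7, 5: +7·2° lon, +5·1° lat → SW at lon 114°, lat 75°.
Subsquare g=6, f=5: +6·0.0833333° lon, +5·0.0416667° lat → SW at lon 114.5°, lat 75.2083°.
Cell spans 0.0833333° lon × 0.0416667° lat.
west 114.5000° E, east 114.5833° E.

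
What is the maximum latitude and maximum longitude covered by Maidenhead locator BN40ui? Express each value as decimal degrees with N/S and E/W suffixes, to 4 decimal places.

40.3750° N, 150.2500° W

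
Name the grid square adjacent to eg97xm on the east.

Longitude subsquare x = 23; +1 → 24, wraps to 0 = a, carry into square.
Longitude square 9; +1 → 10, wraps to 0, carry into field.
Longitude field E = 4; +1 → 5 = F.
The latitude characters are unchanged.

FG07am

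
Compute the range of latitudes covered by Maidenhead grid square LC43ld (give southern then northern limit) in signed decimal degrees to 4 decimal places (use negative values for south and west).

-66.8750, -66.8333

Field L=11, C=2: +11·20° lon, +2·10° lat → SW at lon 40°, lat -70°.
Square 4, 3: +4·2° lon, +3·1° lat → SW at lon 48°, lat -67°.
Subsquare l=11, d=3: +11·0.0833333° lon, +3·0.0416667° lat → SW at lon 48.9167°, lat -66.875°.
Cell spans 0.0833333° lon × 0.0416667° lat.
south -66.8750, north -66.8333.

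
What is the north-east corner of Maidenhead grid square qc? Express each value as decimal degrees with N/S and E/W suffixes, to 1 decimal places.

60.0° S, 160.0° E

Field Q=16, C=2: +16·20° lon, +2·10° lat → SW at lon 140°, lat -70°.
Cell spans 20° lon × 10° lat. NE corner is SW corner plus one full cell.
latitude 60.0° S, longitude 160.0° E.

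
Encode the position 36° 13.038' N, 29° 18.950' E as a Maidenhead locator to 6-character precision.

KM46pf

Add 180° to longitude and 90° to latitude: 209.3158, 126.2173.
Field: lon ⌊209.3158/20⌋ = 10 → K; lat ⌊126.2173/10⌋ = 12 → M.
Square: lon ⌊9.3158/2⌋ = 4; lat ⌊6.2173/1⌋ = 6.
Subsquare: lon ⌊1.3158/0.0833333⌋ = 15 → p; lat ⌊0.2173/0.0416667⌋ = 5 → f.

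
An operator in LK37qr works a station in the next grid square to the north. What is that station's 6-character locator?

Latitude subsquare r = 17; +1 → 18 = s.
The longitude characters are unchanged.

LK37qs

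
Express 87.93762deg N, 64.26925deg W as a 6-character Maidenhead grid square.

FR77uw

Offset from 180°W / 90°S: lon 115.7308°, lat 177.9376°.
Field: 115.7308/20 → 5 → F, 177.9376/10 → 17 → R; chars FR.
Square: 15.7308/2 → 7, 7.9376/1 → 7; chars 77.
Subsquare: 1.7308/0.0833333 → 20 → u, 0.9376/0.0416667 → 22 → w; chars uw.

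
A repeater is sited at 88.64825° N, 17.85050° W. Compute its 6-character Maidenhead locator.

Offset from 180°W / 90°S: lon 162.1495°, lat 178.6483°.
Field: lon ⌊162.1495/20⌋ = 8 → I; lat ⌊178.6483/10⌋ = 17 → R.
Square: lon ⌊2.1495/2⌋ = 1; lat ⌊8.6483/1⌋ = 8.
Subsquare: lon ⌊0.1495/0.0833333⌋ = 1 → b; lat ⌊0.6483/0.0416667⌋ = 15 → p.

IR18bp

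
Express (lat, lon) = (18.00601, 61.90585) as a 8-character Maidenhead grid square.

MK08wa81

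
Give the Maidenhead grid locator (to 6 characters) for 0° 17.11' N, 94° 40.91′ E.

NJ70ig

Offset from 180°W / 90°S: lon 274.6818°, lat 90.2852°.
Field: 274.6818/20 → 13 → N, 90.2852/10 → 9 → J; chars NJ.
Square: 14.6818/2 → 7, 0.2852/1 → 0; chars 70.
Subsquare: 0.6818/0.0833333 → 8 → i, 0.2852/0.0416667 → 6 → g; chars ig.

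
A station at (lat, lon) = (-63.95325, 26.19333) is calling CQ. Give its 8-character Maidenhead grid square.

KC36cb31

Offset from 180°W / 90°S: lon 206.19333°, lat 26.04675°.
Field: 206.19333/20 → 10 → K, 26.04675/10 → 2 → C; chars KC.
Square: 6.19333/2 → 3, 6.04675/1 → 6; chars 36.
Subsquare: 0.19333/0.0833333 → 2 → c, 0.04675/0.0416667 → 1 → b; chars cb.
Extended square: 0.02666/0.00833333 → 3, 0.00508/0.00416667 → 1; chars 31.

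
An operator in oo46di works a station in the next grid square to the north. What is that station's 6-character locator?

OO46dj

Latitude subsquare i = 8; +1 → 9 = j.
The longitude characters are unchanged.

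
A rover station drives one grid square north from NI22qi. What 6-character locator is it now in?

NI22qj

Latitude subsquare i = 8; +1 → 9 = j.
The longitude characters are unchanged.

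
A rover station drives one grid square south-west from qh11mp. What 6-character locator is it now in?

QH11lo

Longitude subsquare m = 12; −1 → 11 = l.
Latitude subsquare p = 15; −1 → 14 = o.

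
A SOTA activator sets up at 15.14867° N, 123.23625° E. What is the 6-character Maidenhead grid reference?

Offset from 180°W / 90°S: lon 303.2362°, lat 105.1487°.
Field: lon ⌊303.2362/20⌋ = 15 → P; lat ⌊105.1487/10⌋ = 10 → K.
Square: lon ⌊3.2362/2⌋ = 1; lat ⌊5.1487/1⌋ = 5.
Subsquare: lon ⌊1.2362/0.0833333⌋ = 14 → o; lat ⌊0.1487/0.0416667⌋ = 3 → d.

PK15od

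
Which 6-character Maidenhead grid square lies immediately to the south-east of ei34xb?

EI44aa

Longitude subsquare x = 23; +1 → 24, wraps to 0 = a, carry into square.
Longitude square 3; +1 → 4.
Latitude subsquare b = 1; −1 → 0 = a.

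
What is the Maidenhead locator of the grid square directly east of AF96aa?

AF96ba

Longitude subsquare a = 0; +1 → 1 = b.
The latitude characters are unchanged.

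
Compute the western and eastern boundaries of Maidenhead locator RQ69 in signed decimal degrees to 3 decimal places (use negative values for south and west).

172.000, 174.000

Field R=17, Q=16: +17·20° lon, +16·10° lat → SW at lon 160°, lat 70°.
Square 6, 9: +6·2° lon, +9·1° lat → SW at lon 172°, lat 79°.
Cell spans 2° lon × 1° lat.
west 172.000, east 174.000.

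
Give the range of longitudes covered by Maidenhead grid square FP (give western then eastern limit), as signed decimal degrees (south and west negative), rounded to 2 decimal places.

Field F=5, P=15: +5·20° lon, +15·10° lat → SW at lon -80°, lat 60°.
Cell spans 20° lon × 10° lat.
west -80.00, east -60.00.

-80.00, -60.00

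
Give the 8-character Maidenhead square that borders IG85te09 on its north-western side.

Longitude extended square 0; −1 → -1, wraps to 9, carry into subsquare.
Longitude subsquare t = 19; −1 → 18 = s.
Latitude extended square 9; +1 → 10, wraps to 0, carry into subsquare.
Latitude subsquare e = 4; +1 → 5 = f.

IG85sf90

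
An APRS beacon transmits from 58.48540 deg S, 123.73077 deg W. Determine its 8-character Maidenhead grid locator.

Shift to the Maidenhead origin (180°W, 90°S): lon 56.26923, lat 31.51460.
Field: lon ⌊56.26923/20⌋ = 2 → C; lat ⌊31.51460/10⌋ = 3 → D.
Square: lon ⌊16.26923/2⌋ = 8; lat ⌊1.51460/1⌋ = 1.
Subsquare: lon ⌊0.26923/0.0833333⌋ = 3 → d; lat ⌊0.51460/0.0416667⌋ = 12 → m.
Extended square: lon ⌊0.01923/0.00833333⌋ = 2; lat ⌊0.01460/0.00416667⌋ = 3.

CD81dm23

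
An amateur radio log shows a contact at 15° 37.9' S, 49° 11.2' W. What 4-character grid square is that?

GH54

Offset from 180°W / 90°S: lon 130.81°, lat 74.37°.
Field: 130.81/20 → 6 → G, 74.37/10 → 7 → H; chars GH.
Square: 10.81/2 → 5, 4.37/1 → 4; chars 54.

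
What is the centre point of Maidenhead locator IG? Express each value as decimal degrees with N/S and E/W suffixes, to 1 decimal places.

25.0° S, 10.0° W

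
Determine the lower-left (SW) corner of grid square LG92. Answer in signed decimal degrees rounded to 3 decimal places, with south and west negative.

Field L=11, G=6: +11·20° lon, +6·10° lat → SW at lon 40°, lat -30°.
Square 9, 2: +9·2° lon, +2·1° lat → SW at lon 58°, lat -28°.
latitude -28.000, longitude 58.000.

-28.000, 58.000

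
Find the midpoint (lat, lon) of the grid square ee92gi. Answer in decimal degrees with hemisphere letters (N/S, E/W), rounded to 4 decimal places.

47.6458° S, 81.4583° W

Field E=4, E=4: +4·20° lon, +4·10° lat → SW at lon -100°, lat -50°.
Square 9, 2: +9·2° lon, +2·1° lat → SW at lon -82°, lat -48°.
Subsquare g=6, i=8: +6·0.0833333° lon, +8·0.0416667° lat → SW at lon -81.5°, lat -47.6667°.
Cell spans 0.0833333° lon × 0.0416667° lat. Centre is SW corner plus half of each.
latitude 47.6458° S, longitude 81.4583° W.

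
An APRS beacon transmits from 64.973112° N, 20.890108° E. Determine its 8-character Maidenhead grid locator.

KP04kx63

Add 180° to longitude and 90° to latitude: 200.89011, 154.97311.
Field: 200.89011/20 → 10 → K, 154.97311/10 → 15 → P; chars KP.
Square: 0.89011/2 → 0, 4.97311/1 → 4; chars 04.
Subsquare: 0.89011/0.0833333 → 10 → k, 0.97311/0.0416667 → 23 → x; chars kx.
Extended square: 0.05677/0.00833333 → 6, 0.01478/0.00416667 → 3; chars 63.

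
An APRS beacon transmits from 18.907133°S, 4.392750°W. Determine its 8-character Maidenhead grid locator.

IH71tc22

Add 180° to longitude and 90° to latitude: 175.60725, 71.09287.
Field: 175.60725/20 → 8 → I, 71.09287/10 → 7 → H; chars IH.
Square: 15.60725/2 → 7, 1.09287/1 → 1; chars 71.
Subsquare: 1.60725/0.0833333 → 19 → t, 0.09287/0.0416667 → 2 → c; chars tc.
Extended square: 0.02392/0.00833333 → 2, 0.00953/0.00416667 → 2; chars 22.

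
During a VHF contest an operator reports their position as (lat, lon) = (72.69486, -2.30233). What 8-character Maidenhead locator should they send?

IQ82uq36

Offset from 180°W / 90°S: lon 177.69767°, lat 162.69486°.
Field (20°×10°, letters A–R): lon ⌊177.69767/20⌋ = 8 → I; lat ⌊162.69486/10⌋ = 16 → Q.
Square (2°×1°, digits 0–9): lon ⌊17.69767/2⌋ = 8; lat ⌊2.69486/1⌋ = 2.
Subsquare (5′×2.5′, letters a–x): lon ⌊1.69767/0.0833333⌋ = 20 → u; lat ⌊0.69486/0.0416667⌋ = 16 → q.
Extended square (30″×15″, digits 0–9): lon ⌊0.03100/0.00833333⌋ = 3; lat ⌊0.02819/0.00416667⌋ = 6.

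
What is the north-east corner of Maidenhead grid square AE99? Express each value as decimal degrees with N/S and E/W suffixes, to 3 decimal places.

40.000° S, 160.000° W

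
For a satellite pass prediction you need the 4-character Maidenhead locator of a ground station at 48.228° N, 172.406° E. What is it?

RN68

Add 180° to longitude and 90° to latitude: 352.41, 138.23.
Field (20°×10°, letters A–R): 352.41/20 → 17 → R, 138.23/10 → 13 → N; chars RN.
Square (2°×1°, digits 0–9): 12.41/2 → 6, 8.23/1 → 8; chars 68.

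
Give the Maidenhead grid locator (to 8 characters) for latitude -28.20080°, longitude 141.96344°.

Offset from 180°W / 90°S: lon 321.96344°, lat 61.79920°.
Field: 321.96344/20 → 16 → Q, 61.79920/10 → 6 → G; chars QG.
Square: 1.96344/2 → 0, 1.79920/1 → 1; chars 01.
Subsquare: 1.96344/0.0833333 → 23 → x, 0.79920/0.0416667 → 19 → t; chars xt.
Extended square: 0.04677/0.00833333 → 5, 0.00753/0.00416667 → 1; chars 51.

QG01xt51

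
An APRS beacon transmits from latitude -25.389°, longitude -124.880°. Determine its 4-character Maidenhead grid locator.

Shift to the Maidenhead origin (180°W, 90°S): lon 55.12, lat 64.61.
Field: lon ⌊55.12/20⌋ = 2 → C; lat ⌊64.61/10⌋ = 6 → G.
Square: lon ⌊15.12/2⌋ = 7; lat ⌊4.61/1⌋ = 4.

CG74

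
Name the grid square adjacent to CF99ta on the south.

Latitude subsquare a = 0; −1 → -1, wraps to 23 = x, carry into square.
Latitude square 9; −1 → 8.
The longitude characters are unchanged.

CF98tx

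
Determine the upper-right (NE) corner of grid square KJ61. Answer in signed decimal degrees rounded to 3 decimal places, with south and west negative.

Field K=10, J=9: +10·20° lon, +9·10° lat → SW at lon 20°, lat 0°.
Square 6, 1: +6·2° lon, +1·1° lat → SW at lon 32°, lat 1°.
Cell spans 2° lon × 1° lat. NE corner is SW corner plus one full cell.
latitude 2.000, longitude 34.000.

2.000, 34.000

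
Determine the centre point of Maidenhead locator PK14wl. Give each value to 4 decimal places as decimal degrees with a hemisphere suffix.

14.4792° N, 123.8750° E

Field P=15, K=10: +15·20° lon, +10·10° lat → SW at lon 120°, lat 10°.
Square 1, 4: +1·2° lon, +4·1° lat → SW at lon 122°, lat 14°.
Subsquare w=22, l=11: +22·0.0833333° lon, +11·0.0416667° lat → SW at lon 123.833°, lat 14.4583°.
Cell spans 0.0833333° lon × 0.0416667° lat. Centre is SW corner plus half of each.
latitude 14.4792° N, longitude 123.8750° E.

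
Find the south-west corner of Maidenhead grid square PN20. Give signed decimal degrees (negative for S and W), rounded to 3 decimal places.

Field P=15, N=13: +15·20° lon, +13·10° lat → SW at lon 120°, lat 40°.
Square 2, 0: +2·2° lon, +0·1° lat → SW at lon 124°, lat 40°.
latitude 40.000, longitude 124.000.

40.000, 124.000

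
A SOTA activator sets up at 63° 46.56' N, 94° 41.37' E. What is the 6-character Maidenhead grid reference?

NP73is

Shift to the Maidenhead origin (180°W, 90°S): lon 274.6895, lat 153.7760.
Field (20°×10°, letters A–R): lon ⌊274.6895/20⌋ = 13 → N; lat ⌊153.7760/10⌋ = 15 → P.
Square (2°×1°, digits 0–9): lon ⌊14.6895/2⌋ = 7; lat ⌊3.7760/1⌋ = 3.
Subsquare (5′×2.5′, letters a–x): lon ⌊0.6895/0.0833333⌋ = 8 → i; lat ⌊0.7760/0.0416667⌋ = 18 → s.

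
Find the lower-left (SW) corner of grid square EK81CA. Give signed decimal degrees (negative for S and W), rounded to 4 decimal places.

11.0000, -83.8333

Field E=4, K=10: +4·20° lon, +10·10° lat → SW at lon -100°, lat 10°.
Square 8, 1: +8·2° lon, +1·1° lat → SW at lon -84°, lat 11°.
Subsquare c=2, a=0: +2·0.0833333° lon, +0·0.0416667° lat → SW at lon -83.8333°, lat 11°.
latitude 11.0000, longitude -83.8333.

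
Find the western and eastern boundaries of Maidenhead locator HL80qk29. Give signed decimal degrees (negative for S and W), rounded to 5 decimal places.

Field H=7, L=11: +7·20° lon, +11·10° lat → SW at lon -40°, lat 20°.
Square 8, 0: +8·2° lon, +0·1° lat → SW at lon -24°, lat 20°.
Subsquare q=16, k=10: +16·0.0833333° lon, +10·0.0416667° lat → SW at lon -22.6667°, lat 20.4167°.
Extended square 2, 9: +2·0.00833333° lon, +9·0.00416667° lat → SW at lon -22.65°, lat 20.4542°.
Cell spans 0.00833333° lon × 0.00416667° lat.
west -22.65000, east -22.64167.

-22.65000, -22.64167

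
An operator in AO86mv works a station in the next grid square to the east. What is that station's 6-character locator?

AO86nv

Longitude subsquare m = 12; +1 → 13 = n.
The latitude characters are unchanged.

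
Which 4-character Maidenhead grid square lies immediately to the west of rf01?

QF91

Longitude square 0; −1 → -1, wraps to 9, carry into field.
Longitude field R = 17; −1 → 16 = Q.
The latitude characters are unchanged.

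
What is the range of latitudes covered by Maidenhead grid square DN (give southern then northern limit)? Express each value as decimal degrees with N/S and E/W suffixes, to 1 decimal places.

40.0° N, 50.0° N

Field D=3, N=13: +3·20° lon, +13·10° lat → SW at lon -120°, lat 40°.
Cell spans 20° lon × 10° lat.
south 40.0° N, north 50.0° N.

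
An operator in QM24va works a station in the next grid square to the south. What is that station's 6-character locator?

QM23vx

Latitude subsquare a = 0; −1 → -1, wraps to 23 = x, carry into square.
Latitude square 4; −1 → 3.
The longitude characters are unchanged.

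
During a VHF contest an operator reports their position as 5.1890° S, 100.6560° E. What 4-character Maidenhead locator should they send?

OI04

Offset from 180°W / 90°S: lon 280.66°, lat 84.81°.
Field (20°×10°, letters A–R): 280.66/20 → 14 → O, 84.81/10 → 8 → I; chars OI.
Square (2°×1°, digits 0–9): 0.66/2 → 0, 4.81/1 → 4; chars 04.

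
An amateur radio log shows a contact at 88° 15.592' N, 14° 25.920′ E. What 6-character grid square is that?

JR78fg

Add 180° to longitude and 90° to latitude: 194.4320, 178.2599.
Field (20°×10°, letters A–R): 194.4320/20 → 9 → J, 178.2599/10 → 17 → R; chars JR.
Square (2°×1°, digits 0–9): 14.4320/2 → 7, 8.2599/1 → 8; chars 78.
Subsquare (5′×2.5′, letters a–x): 0.4320/0.0833333 → 5 → f, 0.2599/0.0416667 → 6 → g; chars fg.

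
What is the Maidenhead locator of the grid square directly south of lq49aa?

Latitude subsquare a = 0; −1 → -1, wraps to 23 = x, carry into square.
Latitude square 9; −1 → 8.
The longitude characters are unchanged.

LQ48ax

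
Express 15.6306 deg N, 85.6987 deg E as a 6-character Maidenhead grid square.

NK25up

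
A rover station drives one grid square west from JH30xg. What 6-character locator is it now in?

JH30wg

Longitude subsquare x = 23; −1 → 22 = w.
The latitude characters are unchanged.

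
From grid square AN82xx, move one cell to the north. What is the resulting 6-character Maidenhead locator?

AN83xa

Latitude subsquare x = 23; +1 → 24, wraps to 0 = a, carry into square.
Latitude square 2; +1 → 3.
The longitude characters are unchanged.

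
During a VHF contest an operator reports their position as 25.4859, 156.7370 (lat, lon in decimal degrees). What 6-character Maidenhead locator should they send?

QL85il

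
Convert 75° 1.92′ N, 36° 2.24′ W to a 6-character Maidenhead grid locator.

Add 180° to longitude and 90° to latitude: 143.9627, 165.0320.
Field: lon ⌊143.9627/20⌋ = 7 → H; lat ⌊165.0320/10⌋ = 16 → Q.
Square: lon ⌊3.9627/2⌋ = 1; lat ⌊5.0320/1⌋ = 5.
Subsquare: lon ⌊1.9627/0.0833333⌋ = 23 → x; lat ⌊0.0320/0.0416667⌋ = 0 → a.

HQ15xa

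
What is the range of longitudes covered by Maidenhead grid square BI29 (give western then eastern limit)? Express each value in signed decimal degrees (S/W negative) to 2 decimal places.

Field B=1, I=8: +1·20° lon, +8·10° lat → SW at lon -160°, lat -10°.
Square 2, 9: +2·2° lon, +9·1° lat → SW at lon -156°, lat -1°.
Cell spans 2° lon × 1° lat.
west -156.00, east -154.00.

-156.00, -154.00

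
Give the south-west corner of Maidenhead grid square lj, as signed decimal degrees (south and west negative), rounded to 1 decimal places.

0.0, 40.0

Field L=11, J=9: +11·20° lon, +9·10° lat → SW at lon 40°, lat 0°.
latitude 0.0, longitude 40.0.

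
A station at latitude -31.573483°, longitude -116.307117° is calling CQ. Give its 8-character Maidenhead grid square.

Shift to the Maidenhead origin (180°W, 90°S): lon 63.69288, lat 58.42652.
Field: lon ⌊63.69288/20⌋ = 3 → D; lat ⌊58.42652/10⌋ = 5 → F.
Square: lon ⌊3.69288/2⌋ = 1; lat ⌊8.42652/1⌋ = 8.
Subsquare: lon ⌊1.69288/0.0833333⌋ = 20 → u; lat ⌊0.42652/0.0416667⌋ = 10 → k.
Extended square: lon ⌊0.02622/0.00833333⌋ = 3; lat ⌊0.00985/0.00416667⌋ = 2.

DF18uk32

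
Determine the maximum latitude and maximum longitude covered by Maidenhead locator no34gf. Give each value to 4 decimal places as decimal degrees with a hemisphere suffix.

54.2500° N, 86.5833° E

Field N=13, O=14: +13·20° lon, +14·10° lat → SW at lon 80°, lat 50°.
Square 3, 4: +3·2° lon, +4·1° lat → SW at lon 86°, lat 54°.
Subsquare g=6, f=5: +6·0.0833333° lon, +5·0.0416667° lat → SW at lon 86.5°, lat 54.2083°.
Cell spans 0.0833333° lon × 0.0416667° lat. NE corner is SW corner plus one full cell.
latitude 54.2500° N, longitude 86.5833° E.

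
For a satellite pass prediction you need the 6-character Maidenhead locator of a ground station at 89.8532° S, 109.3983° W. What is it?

DA50hd

Shift to the Maidenhead origin (180°W, 90°S): lon 70.6017, lat 0.1468.
Field: 70.6017/20 → 3 → D, 0.1468/10 → 0 → A; chars DA.
Square: 10.6017/2 → 5, 0.1468/1 → 0; chars 50.
Subsquare: 0.6017/0.0833333 → 7 → h, 0.1468/0.0416667 → 3 → d; chars hd.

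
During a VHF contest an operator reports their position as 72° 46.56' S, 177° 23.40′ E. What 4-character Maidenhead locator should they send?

RB87

Offset from 180°W / 90°S: lon 357.39°, lat 17.22°.
Field: lon ⌊357.39/20⌋ = 17 → R; lat ⌊17.22/10⌋ = 1 → B.
Square: lon ⌊17.39/2⌋ = 8; lat ⌊7.22/1⌋ = 7.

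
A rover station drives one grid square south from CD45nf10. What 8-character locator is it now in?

Latitude extended square 0; −1 → -1, wraps to 9, carry into subsquare.
Latitude subsquare f = 5; −1 → 4 = e.
The longitude characters are unchanged.

CD45ne19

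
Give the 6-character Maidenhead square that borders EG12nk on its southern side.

Latitude subsquare k = 10; −1 → 9 = j.
The longitude characters are unchanged.

EG12nj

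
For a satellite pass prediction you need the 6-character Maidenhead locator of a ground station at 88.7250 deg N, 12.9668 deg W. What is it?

IR38mr

Add 180° to longitude and 90° to latitude: 167.0332, 178.7250.
Field: lon ⌊167.0332/20⌋ = 8 → I; lat ⌊178.7250/10⌋ = 17 → R.
Square: lon ⌊7.0332/2⌋ = 3; lat ⌊8.7250/1⌋ = 8.
Subsquare: lon ⌊1.0332/0.0833333⌋ = 12 → m; lat ⌊0.7250/0.0416667⌋ = 17 → r.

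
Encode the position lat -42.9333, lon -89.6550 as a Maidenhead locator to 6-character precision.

EE57eb

Shift to the Maidenhead origin (180°W, 90°S): lon 90.3450, lat 47.0667.
Field: lon ⌊90.3450/20⌋ = 4 → E; lat ⌊47.0667/10⌋ = 4 → E.
Square: lon ⌊10.3450/2⌋ = 5; lat ⌊7.0667/1⌋ = 7.
Subsquare: lon ⌊0.3450/0.0833333⌋ = 4 → e; lat ⌊0.0667/0.0416667⌋ = 1 → b.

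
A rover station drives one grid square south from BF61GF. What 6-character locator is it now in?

BF61ge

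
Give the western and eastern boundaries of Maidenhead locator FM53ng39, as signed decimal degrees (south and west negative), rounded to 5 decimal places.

-68.89167, -68.88333

Field F=5, M=12: +5·20° lon, +12·10° lat → SW at lon -80°, lat 30°.
Square 5, 3: +5·2° lon, +3·1° lat → SW at lon -70°, lat 33°.
Subsquare n=13, g=6: +13·0.0833333° lon, +6·0.0416667° lat → SW at lon -68.9167°, lat 33.25°.
Extended square 3, 9: +3·0.00833333° lon, +9·0.00416667° lat → SW at lon -68.8917°, lat 33.2875°.
Cell spans 0.00833333° lon × 0.00416667° lat.
west -68.89167, east -68.88333.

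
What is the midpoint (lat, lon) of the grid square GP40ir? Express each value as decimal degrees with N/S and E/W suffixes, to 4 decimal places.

60.7292° N, 51.2917° W

Field G=6, P=15: +6·20° lon, +15·10° lat → SW at lon -60°, lat 60°.
Square 4, 0: +4·2° lon, +0·1° lat → SW at lon -52°, lat 60°.
Subsquare i=8, r=17: +8·0.0833333° lon, +17·0.0416667° lat → SW at lon -51.3333°, lat 60.7083°.
Cell spans 0.0833333° lon × 0.0416667° lat. Centre is SW corner plus half of each.
latitude 60.7292° N, longitude 51.2917° W.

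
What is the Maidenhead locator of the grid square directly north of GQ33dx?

Latitude subsquare x = 23; +1 → 24, wraps to 0 = a, carry into square.
Latitude square 3; +1 → 4.
The longitude characters are unchanged.

GQ34da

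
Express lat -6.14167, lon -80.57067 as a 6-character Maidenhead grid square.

Add 180° to longitude and 90° to latitude: 99.4293, 83.8583.
Field: 99.4293/20 → 4 → E, 83.8583/10 → 8 → I; chars EI.
Square: 19.4293/2 → 9, 3.8583/1 → 3; chars 93.
Subsquare: 1.4293/0.0833333 → 17 → r, 0.8583/0.0416667 → 20 → u; chars ru.

EI93ru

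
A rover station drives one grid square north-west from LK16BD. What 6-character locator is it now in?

LK16ae

Longitude subsquare b = 1; −1 → 0 = a.
Latitude subsquare d = 3; +1 → 4 = e.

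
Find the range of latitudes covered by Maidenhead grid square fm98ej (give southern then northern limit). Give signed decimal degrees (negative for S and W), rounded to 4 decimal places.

Field F=5, M=12: +5·20° lon, +12·10° lat → SW at lon -80°, lat 30°.
Square 9, 8: +9·2° lon, +8·1° lat → SW at lon -62°, lat 38°.
Subsquare e=4, j=9: +4·0.0833333° lon, +9·0.0416667° lat → SW at lon -61.6667°, lat 38.375°.
Cell spans 0.0833333° lon × 0.0416667° lat.
south 38.3750, north 38.4167.

38.3750, 38.4167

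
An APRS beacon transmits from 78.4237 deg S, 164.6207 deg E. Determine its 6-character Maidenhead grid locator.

RB21hn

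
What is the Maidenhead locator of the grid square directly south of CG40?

CF49

Latitude square 0; −1 → -1, wraps to 9, carry into field.
Latitude field G = 6; −1 → 5 = F.
The longitude characters are unchanged.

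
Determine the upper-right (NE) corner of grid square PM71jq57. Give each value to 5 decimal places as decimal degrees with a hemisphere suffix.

31.70000° N, 134.80000° E

Field P=15, M=12: +15·20° lon, +12·10° lat → SW at lon 120°, lat 30°.
Square 7, 1: +7·2° lon, +1·1° lat → SW at lon 134°, lat 31°.
Subsquare j=9, q=16: +9·0.0833333° lon, +16·0.0416667° lat → SW at lon 134.75°, lat 31.6667°.
Extended square 5, 7: +5·0.00833333° lon, +7·0.00416667° lat → SW at lon 134.792°, lat 31.6958°.
Cell spans 0.00833333° lon × 0.00416667° lat. NE corner is SW corner plus one full cell.
latitude 31.70000° N, longitude 134.80000° E.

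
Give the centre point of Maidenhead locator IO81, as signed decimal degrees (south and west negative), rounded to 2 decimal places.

51.50, -3.00

Field I=8, O=14: +8·20° lon, +14·10° lat → SW at lon -20°, lat 50°.
Square 8, 1: +8·2° lon, +1·1° lat → SW at lon -4°, lat 51°.
Cell spans 2° lon × 1° lat. Centre is SW corner plus half of each.
latitude 51.50, longitude -3.00.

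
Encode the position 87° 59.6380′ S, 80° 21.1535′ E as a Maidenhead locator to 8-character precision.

NA02ea21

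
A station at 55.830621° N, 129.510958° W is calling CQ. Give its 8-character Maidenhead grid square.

Add 180° to longitude and 90° to latitude: 50.48904, 145.83062.
Field (20°×10°, letters A–R): lon ⌊50.48904/20⌋ = 2 → C; lat ⌊145.83062/10⌋ = 14 → O.
Square (2°×1°, digits 0–9): lon ⌊10.48904/2⌋ = 5; lat ⌊5.83062/1⌋ = 5.
Subsquare (5′×2.5′, letters a–x): lon ⌊0.48904/0.0833333⌋ = 5 → f; lat ⌊0.83062/0.0416667⌋ = 19 → t.
Extended square (30″×15″, digits 0–9): lon ⌊0.07238/0.00833333⌋ = 8; lat ⌊0.03895/0.00416667⌋ = 9.

CO55ft89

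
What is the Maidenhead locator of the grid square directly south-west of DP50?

Longitude square 5; −1 → 4.
Latitude square 0; −1 → -1, wraps to 9, carry into field.
Latitude field P = 15; −1 → 14 = O.

DO49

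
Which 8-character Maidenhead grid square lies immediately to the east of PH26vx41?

PH26vx51

Longitude extended square 4; +1 → 5.
The latitude characters are unchanged.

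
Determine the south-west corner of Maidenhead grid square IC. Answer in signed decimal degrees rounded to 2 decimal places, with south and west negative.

Field I=8, C=2: +8·20° lon, +2·10° lat → SW at lon -20°, lat -70°.
latitude -70.00, longitude -20.00.

-70.00, -20.00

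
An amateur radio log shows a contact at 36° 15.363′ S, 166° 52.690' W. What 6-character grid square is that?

AF63nr

Shift to the Maidenhead origin (180°W, 90°S): lon 13.1218, lat 53.7439.
Field: lon ⌊13.1218/20⌋ = 0 → A; lat ⌊53.7439/10⌋ = 5 → F.
Square: lon ⌊13.1218/2⌋ = 6; lat ⌊3.7439/1⌋ = 3.
Subsquare: lon ⌊1.1218/0.0833333⌋ = 13 → n; lat ⌊0.7439/0.0416667⌋ = 17 → r.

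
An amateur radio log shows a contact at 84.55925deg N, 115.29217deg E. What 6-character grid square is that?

Shift to the Maidenhead origin (180°W, 90°S): lon 295.2922, lat 174.5593.
Field: 295.2922/20 → 14 → O, 174.5593/10 → 17 → R; chars OR.
Square: 15.2922/2 → 7, 4.5593/1 → 4; chars 74.
Subsquare: 1.2922/0.0833333 → 15 → p, 0.5593/0.0416667 → 13 → n; chars pn.

OR74pn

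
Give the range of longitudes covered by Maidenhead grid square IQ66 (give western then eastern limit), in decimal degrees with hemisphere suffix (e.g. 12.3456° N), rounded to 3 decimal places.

8.000° W, 6.000° W

Field I=8, Q=16: +8·20° lon, +16·10° lat → SW at lon -20°, lat 70°.
Square 6, 6: +6·2° lon, +6·1° lat → SW at lon -8°, lat 76°.
Cell spans 2° lon × 1° lat.
west 8.000° W, east 6.000° W.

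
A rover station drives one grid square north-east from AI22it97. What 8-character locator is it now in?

Longitude extended square 9; +1 → 10, wraps to 0, carry into subsquare.
Longitude subsquare i = 8; +1 → 9 = j.
Latitude extended square 7; +1 → 8.

AI22jt08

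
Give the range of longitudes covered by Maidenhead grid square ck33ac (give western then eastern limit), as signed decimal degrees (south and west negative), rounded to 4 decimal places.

-134.0000, -133.9167

Field C=2, K=10: +2·20° lon, +10·10° lat → SW at lon -140°, lat 10°.
Square 3, 3: +3·2° lon, +3·1° lat → SW at lon -134°, lat 13°.
Subsquare a=0, c=2: +0·0.0833333° lon, +2·0.0416667° lat → SW at lon -134°, lat 13.0833°.
Cell spans 0.0833333° lon × 0.0416667° lat.
west -134.0000, east -133.9167.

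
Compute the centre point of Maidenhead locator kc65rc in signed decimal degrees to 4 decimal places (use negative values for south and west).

-64.8958, 33.4583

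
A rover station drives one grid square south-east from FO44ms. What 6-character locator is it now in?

FO44nr

Longitude subsquare m = 12; +1 → 13 = n.
Latitude subsquare s = 18; −1 → 17 = r.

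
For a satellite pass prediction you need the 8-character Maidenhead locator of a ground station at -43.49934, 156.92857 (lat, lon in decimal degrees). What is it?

Add 180° to longitude and 90° to latitude: 336.92857, 46.50066.
Field: 336.92857/20 → 16 → Q, 46.50066/10 → 4 → E; chars QE.
Square: 16.92857/2 → 8, 6.50066/1 → 6; chars 86.
Subsquare: 0.92857/0.0833333 → 11 → l, 0.50066/0.0416667 → 12 → m; chars lm.
Extended square: 0.01190/0.00833333 → 1, 0.00066/0.00416667 → 0; chars 10.

QE86lm10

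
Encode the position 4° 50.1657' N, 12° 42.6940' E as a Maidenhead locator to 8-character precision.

JJ64iu50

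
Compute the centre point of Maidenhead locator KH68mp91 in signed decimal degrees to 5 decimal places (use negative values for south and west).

-11.36875, 33.07917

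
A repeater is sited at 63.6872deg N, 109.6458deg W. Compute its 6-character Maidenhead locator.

DP53eq

Shift to the Maidenhead origin (180°W, 90°S): lon 70.3542, lat 153.6872.
Field (20°×10°, letters A–R): lon ⌊70.3542/20⌋ = 3 → D; lat ⌊153.6872/10⌋ = 15 → P.
Square (2°×1°, digits 0–9): lon ⌊10.3542/2⌋ = 5; lat ⌊3.6872/1⌋ = 3.
Subsquare (5′×2.5′, letters a–x): lon ⌊0.3542/0.0833333⌋ = 4 → e; lat ⌊0.6872/0.0416667⌋ = 16 → q.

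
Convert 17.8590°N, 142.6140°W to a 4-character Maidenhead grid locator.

Offset from 180°W / 90°S: lon 37.39°, lat 107.86°.
Field: 37.39/20 → 1 → B, 107.86/10 → 10 → K; chars BK.
Square: 17.39/2 → 8, 7.86/1 → 7; chars 87.

BK87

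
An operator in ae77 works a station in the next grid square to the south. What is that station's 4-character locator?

AE76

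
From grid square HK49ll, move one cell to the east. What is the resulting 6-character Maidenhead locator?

Longitude subsquare l = 11; +1 → 12 = m.
The latitude characters are unchanged.

HK49ml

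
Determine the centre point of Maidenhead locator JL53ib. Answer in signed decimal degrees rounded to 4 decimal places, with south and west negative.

23.0625, 10.7083

Field J=9, L=11: +9·20° lon, +11·10° lat → SW at lon 0°, lat 20°.
Square 5, 3: +5·2° lon, +3·1° lat → SW at lon 10°, lat 23°.
Subsquare i=8, b=1: +8·0.0833333° lon, +1·0.0416667° lat → SW at lon 10.6667°, lat 23.0417°.
Cell spans 0.0833333° lon × 0.0416667° lat. Centre is SW corner plus half of each.
latitude 23.0625, longitude 10.7083.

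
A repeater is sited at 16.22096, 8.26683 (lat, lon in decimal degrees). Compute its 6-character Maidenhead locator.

JK46df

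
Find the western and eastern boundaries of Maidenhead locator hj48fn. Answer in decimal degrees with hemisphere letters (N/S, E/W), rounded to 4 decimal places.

Field H=7, J=9: +7·20° lon, +9·10° lat → SW at lon -40°, lat 0°.
Square 4, 8: +4·2° lon, +8·1° lat → SW at lon -32°, lat 8°.
Subsquare f=5, n=13: +5·0.0833333° lon, +13·0.0416667° lat → SW at lon -31.5833°, lat 8.54167°.
Cell spans 0.0833333° lon × 0.0416667° lat.
west 31.5833° W, east 31.5000° W.

31.5833° W, 31.5000° W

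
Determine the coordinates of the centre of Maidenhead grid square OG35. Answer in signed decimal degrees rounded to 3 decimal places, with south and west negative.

-24.500, 107.000

Field O=14, G=6: +14·20° lon, +6·10° lat → SW at lon 100°, lat -30°.
Square 3, 5: +3·2° lon, +5·1° lat → SW at lon 106°, lat -25°.
Cell spans 2° lon × 1° lat. Centre is SW corner plus half of each.
latitude -24.500, longitude 107.000.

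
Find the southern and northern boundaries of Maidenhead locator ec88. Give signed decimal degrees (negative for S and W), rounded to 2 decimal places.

Field E=4, C=2: +4·20° lon, +2·10° lat → SW at lon -100°, lat -70°.
Square 8, 8: +8·2° lon, +8·1° lat → SW at lon -84°, lat -62°.
Cell spans 2° lon × 1° lat.
south -62.00, north -61.00.

-62.00, -61.00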